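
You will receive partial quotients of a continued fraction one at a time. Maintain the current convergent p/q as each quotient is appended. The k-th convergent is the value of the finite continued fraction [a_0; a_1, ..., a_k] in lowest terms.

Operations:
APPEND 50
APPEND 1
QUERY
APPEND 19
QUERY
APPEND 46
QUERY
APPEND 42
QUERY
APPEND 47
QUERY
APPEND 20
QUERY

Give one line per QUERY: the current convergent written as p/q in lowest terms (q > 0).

APPEND 50: p_0 = 50·1 + 0 = 50, q_0 = 50·0 + 1 = 1 → 50/1
APPEND 1: p_1 = 1·50 + 1 = 51, q_1 = 1·1 + 0 = 1 → 51/1
APPEND 19: p_2 = 19·51 + 50 = 1019, q_2 = 19·1 + 1 = 20 → 1019/20
APPEND 46: p_3 = 46·1019 + 51 = 46925, q_3 = 46·20 + 1 = 921 → 46925/921
APPEND 42: p_4 = 42·46925 + 1019 = 1971869, q_4 = 42·921 + 20 = 38702 → 1971869/38702
APPEND 47: p_5 = 47·1971869 + 46925 = 92724768, q_5 = 47·38702 + 921 = 1819915 → 92724768/1819915
APPEND 20: p_6 = 20·92724768 + 1971869 = 1856467229, q_6 = 20·1819915 + 38702 = 36437002 → 1856467229/36437002

51/1
1019/20
46925/921
1971869/38702
92724768/1819915
1856467229/36437002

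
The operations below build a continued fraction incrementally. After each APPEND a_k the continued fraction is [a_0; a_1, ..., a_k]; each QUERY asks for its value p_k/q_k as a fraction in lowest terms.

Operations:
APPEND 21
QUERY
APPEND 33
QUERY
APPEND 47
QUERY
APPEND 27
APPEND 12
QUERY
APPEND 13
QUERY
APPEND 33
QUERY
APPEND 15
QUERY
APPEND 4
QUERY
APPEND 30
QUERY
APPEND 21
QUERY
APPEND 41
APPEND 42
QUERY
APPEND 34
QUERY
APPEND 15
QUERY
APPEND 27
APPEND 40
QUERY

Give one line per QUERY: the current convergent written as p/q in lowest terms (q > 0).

21/1
694/33
32639/1552
10616003/504796
138889986/6604285
4593985541/218446201
69048673101/3283297300
280788677945/13351635401
8492709011451/403832359330
178627677918416/8493831181331
308132182831911710/14651832084525173
10483826443788664647/498510941784649783
157565528839661881415/7492315958854271918
170747689733426040395495/8119133989192853934678

APPEND 21: p_0 = 21·1 + 0 = 21, q_0 = 21·0 + 1 = 1 → 21/1
APPEND 33: p_1 = 33·21 + 1 = 694, q_1 = 33·1 + 0 = 33 → 694/33
APPEND 47: p_2 = 47·694 + 21 = 32639, q_2 = 47·33 + 1 = 1552 → 32639/1552
APPEND 27: p_3 = 27·32639 + 694 = 881947, q_3 = 27·1552 + 33 = 41937 → 881947/41937
APPEND 12: p_4 = 12·881947 + 32639 = 10616003, q_4 = 12·41937 + 1552 = 504796 → 10616003/504796
APPEND 13: p_5 = 13·10616003 + 881947 = 138889986, q_5 = 13·504796 + 41937 = 6604285 → 138889986/6604285
APPEND 33: p_6 = 33·138889986 + 10616003 = 4593985541, q_6 = 33·6604285 + 504796 = 218446201 → 4593985541/218446201
APPEND 15: p_7 = 15·4593985541 + 138889986 = 69048673101, q_7 = 15·218446201 + 6604285 = 3283297300 → 69048673101/3283297300
APPEND 4: p_8 = 4·69048673101 + 4593985541 = 280788677945, q_8 = 4·3283297300 + 218446201 = 13351635401 → 280788677945/13351635401
APPEND 30: p_9 = 30·280788677945 + 69048673101 = 8492709011451, q_9 = 30·13351635401 + 3283297300 = 403832359330 → 8492709011451/403832359330
APPEND 21: p_10 = 21·8492709011451 + 280788677945 = 178627677918416, q_10 = 21·403832359330 + 13351635401 = 8493831181331 → 178627677918416/8493831181331
APPEND 41: p_11 = 41·178627677918416 + 8492709011451 = 7332227503666507, q_11 = 41·8493831181331 + 403832359330 = 348650910793901 → 7332227503666507/348650910793901
APPEND 42: p_12 = 42·7332227503666507 + 178627677918416 = 308132182831911710, q_12 = 42·348650910793901 + 8493831181331 = 14651832084525173 → 308132182831911710/14651832084525173
APPEND 34: p_13 = 34·308132182831911710 + 7332227503666507 = 10483826443788664647, q_13 = 34·14651832084525173 + 348650910793901 = 498510941784649783 → 10483826443788664647/498510941784649783
APPEND 15: p_14 = 15·10483826443788664647 + 308132182831911710 = 157565528839661881415, q_14 = 15·498510941784649783 + 14651832084525173 = 7492315958854271918 → 157565528839661881415/7492315958854271918
APPEND 27: p_15 = 27·157565528839661881415 + 10483826443788664647 = 4264753105114659462852, q_15 = 27·7492315958854271918 + 498510941784649783 = 202791041830849991569 → 4264753105114659462852/202791041830849991569
APPEND 40: p_16 = 40·4264753105114659462852 + 157565528839661881415 = 170747689733426040395495, q_16 = 40·202791041830849991569 + 7492315958854271918 = 8119133989192853934678 → 170747689733426040395495/8119133989192853934678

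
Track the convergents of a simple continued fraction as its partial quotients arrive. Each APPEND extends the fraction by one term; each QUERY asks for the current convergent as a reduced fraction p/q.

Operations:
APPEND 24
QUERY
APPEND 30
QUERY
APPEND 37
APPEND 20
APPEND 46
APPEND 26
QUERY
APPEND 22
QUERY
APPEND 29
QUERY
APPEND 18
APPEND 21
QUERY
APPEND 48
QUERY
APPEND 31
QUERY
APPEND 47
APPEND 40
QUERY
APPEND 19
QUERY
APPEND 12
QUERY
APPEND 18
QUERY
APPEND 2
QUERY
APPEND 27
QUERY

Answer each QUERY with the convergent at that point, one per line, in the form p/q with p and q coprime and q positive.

APPEND 24: p_0 = 24·1 + 0 = 24, q_0 = 24·0 + 1 = 1 → 24/1
APPEND 30: p_1 = 30·24 + 1 = 721, q_1 = 30·1 + 0 = 30 → 721/30
APPEND 37: p_2 = 37·721 + 24 = 26701, q_2 = 37·30 + 1 = 1111 → 26701/1111
APPEND 20: p_3 = 20·26701 + 721 = 534741, q_3 = 20·1111 + 30 = 22250 → 534741/22250
APPEND 46: p_4 = 46·534741 + 26701 = 24624787, q_4 = 46·22250 + 1111 = 1024611 → 24624787/1024611
APPEND 26: p_5 = 26·24624787 + 534741 = 640779203, q_5 = 26·1024611 + 22250 = 26662136 → 640779203/26662136
APPEND 22: p_6 = 22·640779203 + 24624787 = 14121767253, q_6 = 22·26662136 + 1024611 = 587591603 → 14121767253/587591603
APPEND 29: p_7 = 29·14121767253 + 640779203 = 410172029540, q_7 = 29·587591603 + 26662136 = 17066818623 → 410172029540/17066818623
APPEND 18: p_8 = 18·410172029540 + 14121767253 = 7397218298973, q_8 = 18·17066818623 + 587591603 = 307790326817 → 7397218298973/307790326817
APPEND 21: p_9 = 21·7397218298973 + 410172029540 = 155751756307973, q_9 = 21·307790326817 + 17066818623 = 6480663681780 → 155751756307973/6480663681780
APPEND 48: p_10 = 48·155751756307973 + 7397218298973 = 7483481521081677, q_10 = 48·6480663681780 + 307790326817 = 311379647052257 → 7483481521081677/311379647052257
APPEND 31: p_11 = 31·7483481521081677 + 155751756307973 = 232143678909839960, q_11 = 31·311379647052257 + 6480663681780 = 9659249722301747 → 232143678909839960/9659249722301747
APPEND 47: p_12 = 47·232143678909839960 + 7483481521081677 = 10918236390283559797, q_12 = 47·9659249722301747 + 311379647052257 = 454296116595234366 → 10918236390283559797/454296116595234366
APPEND 40: p_13 = 40·10918236390283559797 + 232143678909839960 = 436961599290252231840, q_13 = 40·454296116595234366 + 9659249722301747 = 18181503913531676387 → 436961599290252231840/18181503913531676387
APPEND 19: p_14 = 19·436961599290252231840 + 10918236390283559797 = 8313188622905075964757, q_14 = 19·18181503913531676387 + 454296116595234366 = 345902870473697085719 → 8313188622905075964757/345902870473697085719
APPEND 12: p_15 = 12·8313188622905075964757 + 436961599290252231840 = 100195225074151163808924, q_15 = 12·345902870473697085719 + 18181503913531676387 = 4169015949597896705015 → 100195225074151163808924/4169015949597896705015
APPEND 18: p_16 = 18·100195225074151163808924 + 8313188622905075964757 = 1811827239957626024525389, q_16 = 18·4169015949597896705015 + 345902870473697085719 = 75388189963235837775989 → 1811827239957626024525389/75388189963235837775989
APPEND 2: p_17 = 2·1811827239957626024525389 + 100195225074151163808924 = 3723849704989403212859702, q_17 = 2·75388189963235837775989 + 4169015949597896705015 = 154945395876069572256993 → 3723849704989403212859702/154945395876069572256993
APPEND 27: p_18 = 27·3723849704989403212859702 + 1811827239957626024525389 = 102355769274671512771737343, q_18 = 27·154945395876069572256993 + 75388189963235837775989 = 4258913878617114288714800 → 102355769274671512771737343/4258913878617114288714800

24/1
721/30
640779203/26662136
14121767253/587591603
410172029540/17066818623
155751756307973/6480663681780
7483481521081677/311379647052257
232143678909839960/9659249722301747
436961599290252231840/18181503913531676387
8313188622905075964757/345902870473697085719
100195225074151163808924/4169015949597896705015
1811827239957626024525389/75388189963235837775989
3723849704989403212859702/154945395876069572256993
102355769274671512771737343/4258913878617114288714800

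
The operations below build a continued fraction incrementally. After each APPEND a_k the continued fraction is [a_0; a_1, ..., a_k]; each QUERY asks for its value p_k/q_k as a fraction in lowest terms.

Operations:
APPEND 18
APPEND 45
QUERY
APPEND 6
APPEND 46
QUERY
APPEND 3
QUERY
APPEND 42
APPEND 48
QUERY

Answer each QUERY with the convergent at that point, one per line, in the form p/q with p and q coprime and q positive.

APPEND 18: p_0 = 18·1 + 0 = 18, q_0 = 18·0 + 1 = 1 → 18/1
APPEND 45: p_1 = 45·18 + 1 = 811, q_1 = 45·1 + 0 = 45 → 811/45
APPEND 6: p_2 = 6·811 + 18 = 4884, q_2 = 6·45 + 1 = 271 → 4884/271
APPEND 46: p_3 = 46·4884 + 811 = 225475, q_3 = 46·271 + 45 = 12511 → 225475/12511
APPEND 3: p_4 = 3·225475 + 4884 = 681309, q_4 = 3·12511 + 271 = 37804 → 681309/37804
APPEND 42: p_5 = 42·681309 + 225475 = 28840453, q_5 = 42·37804 + 12511 = 1600279 → 28840453/1600279
APPEND 48: p_6 = 48·28840453 + 681309 = 1385023053, q_6 = 48·1600279 + 37804 = 76851196 → 1385023053/76851196

811/45
225475/12511
681309/37804
1385023053/76851196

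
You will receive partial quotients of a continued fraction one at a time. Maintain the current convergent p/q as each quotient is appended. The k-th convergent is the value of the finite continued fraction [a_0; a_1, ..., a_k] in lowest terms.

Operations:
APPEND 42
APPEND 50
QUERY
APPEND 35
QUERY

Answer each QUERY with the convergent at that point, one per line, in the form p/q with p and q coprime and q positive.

2101/50
73577/1751

APPEND 42: p_0 = 42·1 + 0 = 42, q_0 = 42·0 + 1 = 1 → 42/1
APPEND 50: p_1 = 50·42 + 1 = 2101, q_1 = 50·1 + 0 = 50 → 2101/50
APPEND 35: p_2 = 35·2101 + 42 = 73577, q_2 = 35·50 + 1 = 1751 → 73577/1751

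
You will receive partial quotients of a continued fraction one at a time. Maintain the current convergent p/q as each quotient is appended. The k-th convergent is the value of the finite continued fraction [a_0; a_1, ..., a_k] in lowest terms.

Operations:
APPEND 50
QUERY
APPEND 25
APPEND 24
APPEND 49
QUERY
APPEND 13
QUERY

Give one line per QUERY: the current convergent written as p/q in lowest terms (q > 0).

APPEND 50: p_0 = 50·1 + 0 = 50, q_0 = 50·0 + 1 = 1 → 50/1
APPEND 25: p_1 = 25·50 + 1 = 1251, q_1 = 25·1 + 0 = 25 → 1251/25
APPEND 24: p_2 = 24·1251 + 50 = 30074, q_2 = 24·25 + 1 = 601 → 30074/601
APPEND 49: p_3 = 49·30074 + 1251 = 1474877, q_3 = 49·601 + 25 = 29474 → 1474877/29474
APPEND 13: p_4 = 13·1474877 + 30074 = 19203475, q_4 = 13·29474 + 601 = 383763 → 19203475/383763

50/1
1474877/29474
19203475/383763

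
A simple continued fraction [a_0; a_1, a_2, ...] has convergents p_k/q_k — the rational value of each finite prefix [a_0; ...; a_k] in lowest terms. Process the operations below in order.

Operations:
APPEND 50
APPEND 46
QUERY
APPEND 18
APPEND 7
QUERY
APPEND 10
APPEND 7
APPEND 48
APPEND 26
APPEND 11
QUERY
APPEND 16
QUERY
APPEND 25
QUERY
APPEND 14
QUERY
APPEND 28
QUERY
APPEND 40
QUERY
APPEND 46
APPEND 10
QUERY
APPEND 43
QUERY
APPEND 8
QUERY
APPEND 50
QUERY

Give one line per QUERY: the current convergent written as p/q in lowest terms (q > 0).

2301/46
292577/5849
291250528547/5822482087
4686393595447/93687187104
117451090414722/2348002159687
1649001659401555/32965717422722
46289497553658262/925388089995903
1853228903805732035/37048489317258842
854801419629979050755/17088607456156285192
36841755863161716514337/736515276511404165891
295588848324923711165451/5909210819547389612320
14816284172109347274786887/296197056253880884781891

APPEND 50: p_0 = 50·1 + 0 = 50, q_0 = 50·0 + 1 = 1 → 50/1
APPEND 46: p_1 = 46·50 + 1 = 2301, q_1 = 46·1 + 0 = 46 → 2301/46
APPEND 18: p_2 = 18·2301 + 50 = 41468, q_2 = 18·46 + 1 = 829 → 41468/829
APPEND 7: p_3 = 7·41468 + 2301 = 292577, q_3 = 7·829 + 46 = 5849 → 292577/5849
APPEND 10: p_4 = 10·292577 + 41468 = 2967238, q_4 = 10·5849 + 829 = 59319 → 2967238/59319
APPEND 7: p_5 = 7·2967238 + 292577 = 21063243, q_5 = 7·59319 + 5849 = 421082 → 21063243/421082
APPEND 48: p_6 = 48·21063243 + 2967238 = 1014002902, q_6 = 48·421082 + 59319 = 20271255 → 1014002902/20271255
APPEND 26: p_7 = 26·1014002902 + 21063243 = 26385138695, q_7 = 26·20271255 + 421082 = 527473712 → 26385138695/527473712
APPEND 11: p_8 = 11·26385138695 + 1014002902 = 291250528547, q_8 = 11·527473712 + 20271255 = 5822482087 → 291250528547/5822482087
APPEND 16: p_9 = 16·291250528547 + 26385138695 = 4686393595447, q_9 = 16·5822482087 + 527473712 = 93687187104 → 4686393595447/93687187104
APPEND 25: p_10 = 25·4686393595447 + 291250528547 = 117451090414722, q_10 = 25·93687187104 + 5822482087 = 2348002159687 → 117451090414722/2348002159687
APPEND 14: p_11 = 14·117451090414722 + 4686393595447 = 1649001659401555, q_11 = 14·2348002159687 + 93687187104 = 32965717422722 → 1649001659401555/32965717422722
APPEND 28: p_12 = 28·1649001659401555 + 117451090414722 = 46289497553658262, q_12 = 28·32965717422722 + 2348002159687 = 925388089995903 → 46289497553658262/925388089995903
APPEND 40: p_13 = 40·46289497553658262 + 1649001659401555 = 1853228903805732035, q_13 = 40·925388089995903 + 32965717422722 = 37048489317258842 → 1853228903805732035/37048489317258842
APPEND 46: p_14 = 46·1853228903805732035 + 46289497553658262 = 85294819072617331872, q_14 = 46·37048489317258842 + 925388089995903 = 1705155896683902635 → 85294819072617331872/1705155896683902635
APPEND 10: p_15 = 10·85294819072617331872 + 1853228903805732035 = 854801419629979050755, q_15 = 10·1705155896683902635 + 37048489317258842 = 17088607456156285192 → 854801419629979050755/17088607456156285192
APPEND 43: p_16 = 43·854801419629979050755 + 85294819072617331872 = 36841755863161716514337, q_16 = 43·17088607456156285192 + 1705155896683902635 = 736515276511404165891 → 36841755863161716514337/736515276511404165891
APPEND 8: p_17 = 8·36841755863161716514337 + 854801419629979050755 = 295588848324923711165451, q_17 = 8·736515276511404165891 + 17088607456156285192 = 5909210819547389612320 → 295588848324923711165451/5909210819547389612320
APPEND 50: p_18 = 50·295588848324923711165451 + 36841755863161716514337 = 14816284172109347274786887, q_18 = 50·5909210819547389612320 + 736515276511404165891 = 296197056253880884781891 → 14816284172109347274786887/296197056253880884781891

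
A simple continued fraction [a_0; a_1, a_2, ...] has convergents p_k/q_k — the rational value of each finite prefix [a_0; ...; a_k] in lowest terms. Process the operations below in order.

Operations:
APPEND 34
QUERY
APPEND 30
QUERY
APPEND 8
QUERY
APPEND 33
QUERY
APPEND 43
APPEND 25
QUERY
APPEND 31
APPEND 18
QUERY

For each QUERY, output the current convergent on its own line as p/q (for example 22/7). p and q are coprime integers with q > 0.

APPEND 34: p_0 = 34·1 + 0 = 34, q_0 = 34·0 + 1 = 1 → 34/1
APPEND 30: p_1 = 30·34 + 1 = 1021, q_1 = 30·1 + 0 = 30 → 1021/30
APPEND 8: p_2 = 8·1021 + 34 = 8202, q_2 = 8·30 + 1 = 241 → 8202/241
APPEND 33: p_3 = 33·8202 + 1021 = 271687, q_3 = 33·241 + 30 = 7983 → 271687/7983
APPEND 43: p_4 = 43·271687 + 8202 = 11690743, q_4 = 43·7983 + 241 = 343510 → 11690743/343510
APPEND 25: p_5 = 25·11690743 + 271687 = 292540262, q_5 = 25·343510 + 7983 = 8595733 → 292540262/8595733
APPEND 31: p_6 = 31·292540262 + 11690743 = 9080438865, q_6 = 31·8595733 + 343510 = 266811233 → 9080438865/266811233
APPEND 18: p_7 = 18·9080438865 + 292540262 = 163740439832, q_7 = 18·266811233 + 8595733 = 4811197927 → 163740439832/4811197927

34/1
1021/30
8202/241
271687/7983
292540262/8595733
163740439832/4811197927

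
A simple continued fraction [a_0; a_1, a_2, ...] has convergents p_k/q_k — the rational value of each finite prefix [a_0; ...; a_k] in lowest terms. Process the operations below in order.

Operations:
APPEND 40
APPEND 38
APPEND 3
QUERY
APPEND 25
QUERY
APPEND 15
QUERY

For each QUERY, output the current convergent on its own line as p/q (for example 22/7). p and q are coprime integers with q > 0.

APPEND 40: p_0 = 40·1 + 0 = 40, q_0 = 40·0 + 1 = 1 → 40/1
APPEND 38: p_1 = 38·40 + 1 = 1521, q_1 = 38·1 + 0 = 38 → 1521/38
APPEND 3: p_2 = 3·1521 + 40 = 4603, q_2 = 3·38 + 1 = 115 → 4603/115
APPEND 25: p_3 = 25·4603 + 1521 = 116596, q_3 = 25·115 + 38 = 2913 → 116596/2913
APPEND 15: p_4 = 15·116596 + 4603 = 1753543, q_4 = 15·2913 + 115 = 43810 → 1753543/43810

4603/115
116596/2913
1753543/43810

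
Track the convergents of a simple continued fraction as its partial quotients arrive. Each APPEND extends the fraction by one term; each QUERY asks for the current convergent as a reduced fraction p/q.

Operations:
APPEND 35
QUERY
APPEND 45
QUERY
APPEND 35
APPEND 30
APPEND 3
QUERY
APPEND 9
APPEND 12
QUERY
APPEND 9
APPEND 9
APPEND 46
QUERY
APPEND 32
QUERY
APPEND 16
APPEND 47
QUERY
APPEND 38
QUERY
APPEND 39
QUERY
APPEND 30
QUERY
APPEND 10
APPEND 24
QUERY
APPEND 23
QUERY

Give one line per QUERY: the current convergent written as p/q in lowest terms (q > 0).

APPEND 35: p_0 = 35·1 + 0 = 35, q_0 = 35·0 + 1 = 1 → 35/1
APPEND 45: p_1 = 45·35 + 1 = 1576, q_1 = 45·1 + 0 = 45 → 1576/45
APPEND 35: p_2 = 35·1576 + 35 = 55195, q_2 = 35·45 + 1 = 1576 → 55195/1576
APPEND 30: p_3 = 30·55195 + 1576 = 1657426, q_3 = 30·1576 + 45 = 47325 → 1657426/47325
APPEND 3: p_4 = 3·1657426 + 55195 = 5027473, q_4 = 3·47325 + 1576 = 143551 → 5027473/143551
APPEND 9: p_5 = 9·5027473 + 1657426 = 46904683, q_5 = 9·143551 + 47325 = 1339284 → 46904683/1339284
APPEND 12: p_6 = 12·46904683 + 5027473 = 567883669, q_6 = 12·1339284 + 143551 = 16214959 → 567883669/16214959
APPEND 9: p_7 = 9·567883669 + 46904683 = 5157857704, q_7 = 9·16214959 + 1339284 = 147273915 → 5157857704/147273915
APPEND 9: p_8 = 9·5157857704 + 567883669 = 46988603005, q_8 = 9·147273915 + 16214959 = 1341680194 → 46988603005/1341680194
APPEND 46: p_9 = 46·46988603005 + 5157857704 = 2166633595934, q_9 = 46·1341680194 + 147273915 = 61864562839 → 2166633595934/61864562839
APPEND 32: p_10 = 32·2166633595934 + 46988603005 = 69379263672893, q_10 = 32·61864562839 + 1341680194 = 1981007691042 → 69379263672893/1981007691042
APPEND 16: p_11 = 16·69379263672893 + 2166633595934 = 1112234852362222, q_11 = 16·1981007691042 + 61864562839 = 31757987619511 → 1112234852362222/31757987619511
APPEND 47: p_12 = 47·1112234852362222 + 69379263672893 = 52344417324697327, q_12 = 47·31757987619511 + 1981007691042 = 1494606425808059 → 52344417324697327/1494606425808059
APPEND 38: p_13 = 38·52344417324697327 + 1112234852362222 = 1990200093190860648, q_13 = 38·1494606425808059 + 31757987619511 = 56826802168325753 → 1990200093190860648/56826802168325753
APPEND 39: p_14 = 39·1990200093190860648 + 52344417324697327 = 77670148051768262599, q_14 = 39·56826802168325753 + 1494606425808059 = 2217739890990512426 → 77670148051768262599/2217739890990512426
APPEND 30: p_15 = 30·77670148051768262599 + 1990200093190860648 = 2332094641646238738618, q_15 = 30·2217739890990512426 + 56826802168325753 = 66589023531883698533 → 2332094641646238738618/66589023531883698533
APPEND 10: p_16 = 10·2332094641646238738618 + 77670148051768262599 = 23398616564514155648779, q_16 = 10·66589023531883698533 + 2217739890990512426 = 668107975209827497756 → 23398616564514155648779/668107975209827497756
APPEND 24: p_17 = 24·23398616564514155648779 + 2332094641646238738618 = 563898892189985974309314, q_17 = 24·668107975209827497756 + 66589023531883698533 = 16101180428567743644677 → 563898892189985974309314/16101180428567743644677
APPEND 23: p_18 = 23·563898892189985974309314 + 23398616564514155648779 = 12993073136934191564763001, q_18 = 23·16101180428567743644677 + 668107975209827497756 = 370995257832267931325327 → 12993073136934191564763001/370995257832267931325327

35/1
1576/45
5027473/143551
567883669/16214959
2166633595934/61864562839
69379263672893/1981007691042
52344417324697327/1494606425808059
1990200093190860648/56826802168325753
77670148051768262599/2217739890990512426
2332094641646238738618/66589023531883698533
563898892189985974309314/16101180428567743644677
12993073136934191564763001/370995257832267931325327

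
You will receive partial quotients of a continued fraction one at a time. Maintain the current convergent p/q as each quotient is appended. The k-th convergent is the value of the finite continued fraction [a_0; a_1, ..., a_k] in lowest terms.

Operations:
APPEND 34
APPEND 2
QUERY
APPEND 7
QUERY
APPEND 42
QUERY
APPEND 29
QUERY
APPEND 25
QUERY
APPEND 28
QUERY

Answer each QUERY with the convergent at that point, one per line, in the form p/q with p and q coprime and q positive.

69/2
517/15
21783/632
632224/18343
15827383/459207
443798948/12876139

APPEND 34: p_0 = 34·1 + 0 = 34, q_0 = 34·0 + 1 = 1 → 34/1
APPEND 2: p_1 = 2·34 + 1 = 69, q_1 = 2·1 + 0 = 2 → 69/2
APPEND 7: p_2 = 7·69 + 34 = 517, q_2 = 7·2 + 1 = 15 → 517/15
APPEND 42: p_3 = 42·517 + 69 = 21783, q_3 = 42·15 + 2 = 632 → 21783/632
APPEND 29: p_4 = 29·21783 + 517 = 632224, q_4 = 29·632 + 15 = 18343 → 632224/18343
APPEND 25: p_5 = 25·632224 + 21783 = 15827383, q_5 = 25·18343 + 632 = 459207 → 15827383/459207
APPEND 28: p_6 = 28·15827383 + 632224 = 443798948, q_6 = 28·459207 + 18343 = 12876139 → 443798948/12876139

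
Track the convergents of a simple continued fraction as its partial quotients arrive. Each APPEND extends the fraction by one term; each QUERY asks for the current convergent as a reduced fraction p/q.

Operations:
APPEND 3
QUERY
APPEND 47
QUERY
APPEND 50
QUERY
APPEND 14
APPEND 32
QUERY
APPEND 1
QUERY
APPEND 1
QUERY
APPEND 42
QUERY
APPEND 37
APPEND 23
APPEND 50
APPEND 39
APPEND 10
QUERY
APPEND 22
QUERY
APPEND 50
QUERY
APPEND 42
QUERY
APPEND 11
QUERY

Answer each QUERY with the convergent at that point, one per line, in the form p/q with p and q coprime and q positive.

3/1
142/47
7103/2351
3193791/1057103
3293375/1090064
6487166/2147167
275754347/91271078
4602389604136675/1523330693117043
101711633770938407/33665218918252460
5090184078151057025/1684784276605740043
213889442916115333457/70794604836359334266
2357874056155419725052/780425437476558416969

APPEND 3: p_0 = 3·1 + 0 = 3, q_0 = 3·0 + 1 = 1 → 3/1
APPEND 47: p_1 = 47·3 + 1 = 142, q_1 = 47·1 + 0 = 47 → 142/47
APPEND 50: p_2 = 50·142 + 3 = 7103, q_2 = 50·47 + 1 = 2351 → 7103/2351
APPEND 14: p_3 = 14·7103 + 142 = 99584, q_3 = 14·2351 + 47 = 32961 → 99584/32961
APPEND 32: p_4 = 32·99584 + 7103 = 3193791, q_4 = 32·32961 + 2351 = 1057103 → 3193791/1057103
APPEND 1: p_5 = 1·3193791 + 99584 = 3293375, q_5 = 1·1057103 + 32961 = 1090064 → 3293375/1090064
APPEND 1: p_6 = 1·3293375 + 3193791 = 6487166, q_6 = 1·1090064 + 1057103 = 2147167 → 6487166/2147167
APPEND 42: p_7 = 42·6487166 + 3293375 = 275754347, q_7 = 42·2147167 + 1090064 = 91271078 → 275754347/91271078
APPEND 37: p_8 = 37·275754347 + 6487166 = 10209398005, q_8 = 37·91271078 + 2147167 = 3379177053 → 10209398005/3379177053
APPEND 23: p_9 = 23·10209398005 + 275754347 = 235091908462, q_9 = 23·3379177053 + 91271078 = 77812343297 → 235091908462/77812343297
APPEND 50: p_10 = 50·235091908462 + 10209398005 = 11764804821105, q_10 = 50·77812343297 + 3379177053 = 3893996341903 → 11764804821105/3893996341903
APPEND 39: p_11 = 39·11764804821105 + 235091908462 = 459062479931557, q_11 = 39·3893996341903 + 77812343297 = 151943669677514 → 459062479931557/151943669677514
APPEND 10: p_12 = 10·459062479931557 + 11764804821105 = 4602389604136675, q_12 = 10·151943669677514 + 3893996341903 = 1523330693117043 → 4602389604136675/1523330693117043
APPEND 22: p_13 = 22·4602389604136675 + 459062479931557 = 101711633770938407, q_13 = 22·1523330693117043 + 151943669677514 = 33665218918252460 → 101711633770938407/33665218918252460
APPEND 50: p_14 = 50·101711633770938407 + 4602389604136675 = 5090184078151057025, q_14 = 50·33665218918252460 + 1523330693117043 = 1684784276605740043 → 5090184078151057025/1684784276605740043
APPEND 42: p_15 = 42·5090184078151057025 + 101711633770938407 = 213889442916115333457, q_15 = 42·1684784276605740043 + 33665218918252460 = 70794604836359334266 → 213889442916115333457/70794604836359334266
APPEND 11: p_16 = 11·213889442916115333457 + 5090184078151057025 = 2357874056155419725052, q_16 = 11·70794604836359334266 + 1684784276605740043 = 780425437476558416969 → 2357874056155419725052/780425437476558416969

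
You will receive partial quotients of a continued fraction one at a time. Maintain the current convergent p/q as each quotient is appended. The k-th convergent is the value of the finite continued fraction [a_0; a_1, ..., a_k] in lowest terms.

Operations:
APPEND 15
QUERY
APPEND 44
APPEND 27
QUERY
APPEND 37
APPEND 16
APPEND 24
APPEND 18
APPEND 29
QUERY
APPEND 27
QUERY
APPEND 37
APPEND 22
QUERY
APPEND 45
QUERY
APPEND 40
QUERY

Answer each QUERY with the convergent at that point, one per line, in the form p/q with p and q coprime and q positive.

APPEND 15: p_0 = 15·1 + 0 = 15, q_0 = 15·0 + 1 = 1 → 15/1
APPEND 44: p_1 = 44·15 + 1 = 661, q_1 = 44·1 + 0 = 44 → 661/44
APPEND 27: p_2 = 27·661 + 15 = 17862, q_2 = 27·44 + 1 = 1189 → 17862/1189
APPEND 37: p_3 = 37·17862 + 661 = 661555, q_3 = 37·1189 + 44 = 44037 → 661555/44037
APPEND 16: p_4 = 16·661555 + 17862 = 10602742, q_4 = 16·44037 + 1189 = 705781 → 10602742/705781
APPEND 24: p_5 = 24·10602742 + 661555 = 255127363, q_5 = 24·705781 + 44037 = 16982781 → 255127363/16982781
APPEND 18: p_6 = 18·255127363 + 10602742 = 4602895276, q_6 = 18·16982781 + 705781 = 306395839 → 4602895276/306395839
APPEND 29: p_7 = 29·4602895276 + 255127363 = 133739090367, q_7 = 29·306395839 + 16982781 = 8902462112 → 133739090367/8902462112
APPEND 27: p_8 = 27·133739090367 + 4602895276 = 3615558335185, q_8 = 27·8902462112 + 306395839 = 240672872863 → 3615558335185/240672872863
APPEND 37: p_9 = 37·3615558335185 + 133739090367 = 133909397492212, q_9 = 37·240672872863 + 8902462112 = 8913798758043 → 133909397492212/8913798758043
APPEND 22: p_10 = 22·133909397492212 + 3615558335185 = 2949622303163849, q_10 = 22·8913798758043 + 240672872863 = 196344245549809 → 2949622303163849/196344245549809
APPEND 45: p_11 = 45·2949622303163849 + 133909397492212 = 132866913039865417, q_11 = 45·196344245549809 + 8913798758043 = 8844404848499448 → 132866913039865417/8844404848499448
APPEND 40: p_12 = 40·132866913039865417 + 2949622303163849 = 5317626143897780529, q_12 = 40·8844404848499448 + 196344245549809 = 353972538185527729 → 5317626143897780529/353972538185527729

15/1
17862/1189
133739090367/8902462112
3615558335185/240672872863
2949622303163849/196344245549809
132866913039865417/8844404848499448
5317626143897780529/353972538185527729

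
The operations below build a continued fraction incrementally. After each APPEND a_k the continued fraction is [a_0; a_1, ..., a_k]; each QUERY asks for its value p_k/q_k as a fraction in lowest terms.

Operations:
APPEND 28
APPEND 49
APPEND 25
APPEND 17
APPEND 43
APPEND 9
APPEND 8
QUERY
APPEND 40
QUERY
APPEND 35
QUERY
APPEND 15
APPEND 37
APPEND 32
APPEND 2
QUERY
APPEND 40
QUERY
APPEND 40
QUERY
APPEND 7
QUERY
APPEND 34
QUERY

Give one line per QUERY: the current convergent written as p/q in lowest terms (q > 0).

1844679747/65833475
74014624169/2641455742
2592356525662/92516784445
93943688733569323/3352690077346644
3803997349324876419/135758179599532145
152253837661728626083/5433679874058632444
1069580860981425259000/38171517298009959253
36518003111030187432083/1303265268006397247046

APPEND 28: p_0 = 28·1 + 0 = 28, q_0 = 28·0 + 1 = 1 → 28/1
APPEND 49: p_1 = 49·28 + 1 = 1373, q_1 = 49·1 + 0 = 49 → 1373/49
APPEND 25: p_2 = 25·1373 + 28 = 34353, q_2 = 25·49 + 1 = 1226 → 34353/1226
APPEND 17: p_3 = 17·34353 + 1373 = 585374, q_3 = 17·1226 + 49 = 20891 → 585374/20891
APPEND 43: p_4 = 43·585374 + 34353 = 25205435, q_4 = 43·20891 + 1226 = 899539 → 25205435/899539
APPEND 9: p_5 = 9·25205435 + 585374 = 227434289, q_5 = 9·899539 + 20891 = 8116742 → 227434289/8116742
APPEND 8: p_6 = 8·227434289 + 25205435 = 1844679747, q_6 = 8·8116742 + 899539 = 65833475 → 1844679747/65833475
APPEND 40: p_7 = 40·1844679747 + 227434289 = 74014624169, q_7 = 40·65833475 + 8116742 = 2641455742 → 74014624169/2641455742
APPEND 35: p_8 = 35·74014624169 + 1844679747 = 2592356525662, q_8 = 35·2641455742 + 65833475 = 92516784445 → 2592356525662/92516784445
APPEND 15: p_9 = 15·2592356525662 + 74014624169 = 38959362509099, q_9 = 15·92516784445 + 2641455742 = 1390393222417 → 38959362509099/1390393222417
APPEND 37: p_10 = 37·38959362509099 + 2592356525662 = 1444088769362325, q_10 = 37·1390393222417 + 92516784445 = 51537066013874 → 1444088769362325/51537066013874
APPEND 32: p_11 = 32·1444088769362325 + 38959362509099 = 46249799982103499, q_11 = 32·51537066013874 + 1390393222417 = 1650576505666385 → 46249799982103499/1650576505666385
APPEND 2: p_12 = 2·46249799982103499 + 1444088769362325 = 93943688733569323, q_12 = 2·1650576505666385 + 51537066013874 = 3352690077346644 → 93943688733569323/3352690077346644
APPEND 40: p_13 = 40·93943688733569323 + 46249799982103499 = 3803997349324876419, q_13 = 40·3352690077346644 + 1650576505666385 = 135758179599532145 → 3803997349324876419/135758179599532145
APPEND 40: p_14 = 40·3803997349324876419 + 93943688733569323 = 152253837661728626083, q_14 = 40·135758179599532145 + 3352690077346644 = 5433679874058632444 → 152253837661728626083/5433679874058632444
APPEND 7: p_15 = 7·152253837661728626083 + 3803997349324876419 = 1069580860981425259000, q_15 = 7·5433679874058632444 + 135758179599532145 = 38171517298009959253 → 1069580860981425259000/38171517298009959253
APPEND 34: p_16 = 34·1069580860981425259000 + 152253837661728626083 = 36518003111030187432083, q_16 = 34·38171517298009959253 + 5433679874058632444 = 1303265268006397247046 → 36518003111030187432083/1303265268006397247046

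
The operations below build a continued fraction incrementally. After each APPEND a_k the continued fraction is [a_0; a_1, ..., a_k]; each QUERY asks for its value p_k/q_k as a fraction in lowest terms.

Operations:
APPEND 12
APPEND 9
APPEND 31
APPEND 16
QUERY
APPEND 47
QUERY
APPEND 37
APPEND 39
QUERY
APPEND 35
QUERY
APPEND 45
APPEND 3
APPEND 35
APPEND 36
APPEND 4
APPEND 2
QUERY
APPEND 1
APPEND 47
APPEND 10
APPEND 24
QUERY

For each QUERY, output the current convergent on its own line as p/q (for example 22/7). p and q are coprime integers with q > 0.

54365/4489
2558546/211263
3696660659/305238843
129477843632/10691180725
203104301096649525/16770628303176619
3379808842508616408646/279075910886441819349

APPEND 12: p_0 = 12·1 + 0 = 12, q_0 = 12·0 + 1 = 1 → 12/1
APPEND 9: p_1 = 9·12 + 1 = 109, q_1 = 9·1 + 0 = 9 → 109/9
APPEND 31: p_2 = 31·109 + 12 = 3391, q_2 = 31·9 + 1 = 280 → 3391/280
APPEND 16: p_3 = 16·3391 + 109 = 54365, q_3 = 16·280 + 9 = 4489 → 54365/4489
APPEND 47: p_4 = 47·54365 + 3391 = 2558546, q_4 = 47·4489 + 280 = 211263 → 2558546/211263
APPEND 37: p_5 = 37·2558546 + 54365 = 94720567, q_5 = 37·211263 + 4489 = 7821220 → 94720567/7821220
APPEND 39: p_6 = 39·94720567 + 2558546 = 3696660659, q_6 = 39·7821220 + 211263 = 305238843 → 3696660659/305238843
APPEND 35: p_7 = 35·3696660659 + 94720567 = 129477843632, q_7 = 35·305238843 + 7821220 = 10691180725 → 129477843632/10691180725
APPEND 45: p_8 = 45·129477843632 + 3696660659 = 5830199624099, q_8 = 45·10691180725 + 305238843 = 481408371468 → 5830199624099/481408371468
APPEND 3: p_9 = 3·5830199624099 + 129477843632 = 17620076715929, q_9 = 3·481408371468 + 10691180725 = 1454916295129 → 17620076715929/1454916295129
APPEND 35: p_10 = 35·17620076715929 + 5830199624099 = 622532884681614, q_10 = 35·1454916295129 + 481408371468 = 51403478700983 → 622532884681614/51403478700983
APPEND 36: p_11 = 36·622532884681614 + 17620076715929 = 22428803925254033, q_11 = 36·51403478700983 + 1454916295129 = 1851980149530517 → 22428803925254033/1851980149530517
APPEND 4: p_12 = 4·22428803925254033 + 622532884681614 = 90337748585697746, q_12 = 4·1851980149530517 + 51403478700983 = 7459324076823051 → 90337748585697746/7459324076823051
APPEND 2: p_13 = 2·90337748585697746 + 22428803925254033 = 203104301096649525, q_13 = 2·7459324076823051 + 1851980149530517 = 16770628303176619 → 203104301096649525/16770628303176619
APPEND 1: p_14 = 1·203104301096649525 + 90337748585697746 = 293442049682347271, q_14 = 1·16770628303176619 + 7459324076823051 = 24229952379999670 → 293442049682347271/24229952379999670
APPEND 47: p_15 = 47·293442049682347271 + 203104301096649525 = 13994880636166971262, q_15 = 47·24229952379999670 + 16770628303176619 = 1155578390163161109 → 13994880636166971262/1155578390163161109
APPEND 10: p_16 = 10·13994880636166971262 + 293442049682347271 = 140242248411352059891, q_16 = 10·1155578390163161109 + 24229952379999670 = 11580013854011610760 → 140242248411352059891/11580013854011610760
APPEND 24: p_17 = 24·140242248411352059891 + 13994880636166971262 = 3379808842508616408646, q_17 = 24·11580013854011610760 + 1155578390163161109 = 279075910886441819349 → 3379808842508616408646/279075910886441819349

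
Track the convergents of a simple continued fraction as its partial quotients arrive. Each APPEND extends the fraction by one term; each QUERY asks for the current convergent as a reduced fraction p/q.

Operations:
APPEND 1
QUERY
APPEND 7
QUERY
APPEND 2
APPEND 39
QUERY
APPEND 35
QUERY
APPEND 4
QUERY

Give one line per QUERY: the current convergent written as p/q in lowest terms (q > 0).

1/1
8/7
671/592
23502/20735
94679/83532

APPEND 1: p_0 = 1·1 + 0 = 1, q_0 = 1·0 + 1 = 1 → 1/1
APPEND 7: p_1 = 7·1 + 1 = 8, q_1 = 7·1 + 0 = 7 → 8/7
APPEND 2: p_2 = 2·8 + 1 = 17, q_2 = 2·7 + 1 = 15 → 17/15
APPEND 39: p_3 = 39·17 + 8 = 671, q_3 = 39·15 + 7 = 592 → 671/592
APPEND 35: p_4 = 35·671 + 17 = 23502, q_4 = 35·592 + 15 = 20735 → 23502/20735
APPEND 4: p_5 = 4·23502 + 671 = 94679, q_5 = 4·20735 + 592 = 83532 → 94679/83532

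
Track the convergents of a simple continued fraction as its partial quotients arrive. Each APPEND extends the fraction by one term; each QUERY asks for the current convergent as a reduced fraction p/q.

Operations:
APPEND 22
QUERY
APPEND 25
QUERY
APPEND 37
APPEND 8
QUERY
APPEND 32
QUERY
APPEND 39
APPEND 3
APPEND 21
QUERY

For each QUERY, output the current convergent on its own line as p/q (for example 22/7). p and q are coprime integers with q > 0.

APPEND 22: p_0 = 22·1 + 0 = 22, q_0 = 22·0 + 1 = 1 → 22/1
APPEND 25: p_1 = 25·22 + 1 = 551, q_1 = 25·1 + 0 = 25 → 551/25
APPEND 37: p_2 = 37·551 + 22 = 20409, q_2 = 37·25 + 1 = 926 → 20409/926
APPEND 8: p_3 = 8·20409 + 551 = 163823, q_3 = 8·926 + 25 = 7433 → 163823/7433
APPEND 32: p_4 = 32·163823 + 20409 = 5262745, q_4 = 32·7433 + 926 = 238782 → 5262745/238782
APPEND 39: p_5 = 39·5262745 + 163823 = 205410878, q_5 = 39·238782 + 7433 = 9319931 → 205410878/9319931
APPEND 3: p_6 = 3·205410878 + 5262745 = 621495379, q_6 = 3·9319931 + 238782 = 28198575 → 621495379/28198575
APPEND 21: p_7 = 21·621495379 + 205410878 = 13256813837, q_7 = 21·28198575 + 9319931 = 601490006 → 13256813837/601490006

22/1
551/25
163823/7433
5262745/238782
13256813837/601490006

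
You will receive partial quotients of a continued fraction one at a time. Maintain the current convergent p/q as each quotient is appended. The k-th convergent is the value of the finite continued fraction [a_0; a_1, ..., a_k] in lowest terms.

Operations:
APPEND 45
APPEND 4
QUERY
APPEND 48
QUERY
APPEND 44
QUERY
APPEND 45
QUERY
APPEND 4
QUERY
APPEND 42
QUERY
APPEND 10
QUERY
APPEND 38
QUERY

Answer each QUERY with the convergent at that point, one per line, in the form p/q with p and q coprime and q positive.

181/4
8733/193
384433/8496
17308218/382513
69617305/1538548
2941235028/65001529
29481967585/651553838
1123256003258/24824047373

APPEND 45: p_0 = 45·1 + 0 = 45, q_0 = 45·0 + 1 = 1 → 45/1
APPEND 4: p_1 = 4·45 + 1 = 181, q_1 = 4·1 + 0 = 4 → 181/4
APPEND 48: p_2 = 48·181 + 45 = 8733, q_2 = 48·4 + 1 = 193 → 8733/193
APPEND 44: p_3 = 44·8733 + 181 = 384433, q_3 = 44·193 + 4 = 8496 → 384433/8496
APPEND 45: p_4 = 45·384433 + 8733 = 17308218, q_4 = 45·8496 + 193 = 382513 → 17308218/382513
APPEND 4: p_5 = 4·17308218 + 384433 = 69617305, q_5 = 4·382513 + 8496 = 1538548 → 69617305/1538548
APPEND 42: p_6 = 42·69617305 + 17308218 = 2941235028, q_6 = 42·1538548 + 382513 = 65001529 → 2941235028/65001529
APPEND 10: p_7 = 10·2941235028 + 69617305 = 29481967585, q_7 = 10·65001529 + 1538548 = 651553838 → 29481967585/651553838
APPEND 38: p_8 = 38·29481967585 + 2941235028 = 1123256003258, q_8 = 38·651553838 + 65001529 = 24824047373 → 1123256003258/24824047373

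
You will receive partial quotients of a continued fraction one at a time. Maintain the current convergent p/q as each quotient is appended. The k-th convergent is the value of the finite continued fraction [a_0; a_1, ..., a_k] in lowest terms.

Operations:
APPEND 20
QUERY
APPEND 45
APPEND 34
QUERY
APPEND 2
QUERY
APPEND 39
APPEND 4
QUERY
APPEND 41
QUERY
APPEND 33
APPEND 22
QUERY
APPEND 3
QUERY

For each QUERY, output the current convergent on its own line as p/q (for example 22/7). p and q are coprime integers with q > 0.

APPEND 20: p_0 = 20·1 + 0 = 20, q_0 = 20·0 + 1 = 1 → 20/1
APPEND 45: p_1 = 45·20 + 1 = 901, q_1 = 45·1 + 0 = 45 → 901/45
APPEND 34: p_2 = 34·901 + 20 = 30654, q_2 = 34·45 + 1 = 1531 → 30654/1531
APPEND 2: p_3 = 2·30654 + 901 = 62209, q_3 = 2·1531 + 45 = 3107 → 62209/3107
APPEND 39: p_4 = 39·62209 + 30654 = 2456805, q_4 = 39·3107 + 1531 = 122704 → 2456805/122704
APPEND 4: p_5 = 4·2456805 + 62209 = 9889429, q_5 = 4·122704 + 3107 = 493923 → 9889429/493923
APPEND 41: p_6 = 41·9889429 + 2456805 = 407923394, q_6 = 41·493923 + 122704 = 20373547 → 407923394/20373547
APPEND 33: p_7 = 33·407923394 + 9889429 = 13471361431, q_7 = 33·20373547 + 493923 = 672820974 → 13471361431/672820974
APPEND 22: p_8 = 22·13471361431 + 407923394 = 296777874876, q_8 = 22·672820974 + 20373547 = 14822434975 → 296777874876/14822434975
APPEND 3: p_9 = 3·296777874876 + 13471361431 = 903804986059, q_9 = 3·14822434975 + 672820974 = 45140125899 → 903804986059/45140125899

20/1
30654/1531
62209/3107
9889429/493923
407923394/20373547
296777874876/14822434975
903804986059/45140125899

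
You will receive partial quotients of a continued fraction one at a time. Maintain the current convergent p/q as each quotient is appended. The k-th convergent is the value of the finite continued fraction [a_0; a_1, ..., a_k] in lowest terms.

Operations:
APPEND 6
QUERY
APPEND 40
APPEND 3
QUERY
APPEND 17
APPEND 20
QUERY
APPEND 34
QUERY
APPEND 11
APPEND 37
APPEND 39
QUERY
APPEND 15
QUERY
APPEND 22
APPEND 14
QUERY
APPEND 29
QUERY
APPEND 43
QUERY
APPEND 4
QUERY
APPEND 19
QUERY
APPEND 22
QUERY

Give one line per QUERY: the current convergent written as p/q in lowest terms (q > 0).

APPEND 6: p_0 = 6·1 + 0 = 6, q_0 = 6·0 + 1 = 1 → 6/1
APPEND 40: p_1 = 40·6 + 1 = 241, q_1 = 40·1 + 0 = 40 → 241/40
APPEND 3: p_2 = 3·241 + 6 = 729, q_2 = 3·40 + 1 = 121 → 729/121
APPEND 17: p_3 = 17·729 + 241 = 12634, q_3 = 17·121 + 40 = 2097 → 12634/2097
APPEND 20: p_4 = 20·12634 + 729 = 253409, q_4 = 20·2097 + 121 = 42061 → 253409/42061
APPEND 34: p_5 = 34·253409 + 12634 = 8628540, q_5 = 34·42061 + 2097 = 1432171 → 8628540/1432171
APPEND 11: p_6 = 11·8628540 + 253409 = 95167349, q_6 = 11·1432171 + 42061 = 15795942 → 95167349/15795942
APPEND 37: p_7 = 37·95167349 + 8628540 = 3529820453, q_7 = 37·15795942 + 1432171 = 585882025 → 3529820453/585882025
APPEND 39: p_8 = 39·3529820453 + 95167349 = 137758165016, q_8 = 39·585882025 + 15795942 = 22865194917 → 137758165016/22865194917
APPEND 15: p_9 = 15·137758165016 + 3529820453 = 2069902295693, q_9 = 15·22865194917 + 585882025 = 343563805780 → 2069902295693/343563805780
APPEND 22: p_10 = 22·2069902295693 + 137758165016 = 45675608670262, q_10 = 22·343563805780 + 22865194917 = 7581268922077 → 45675608670262/7581268922077
APPEND 14: p_11 = 14·45675608670262 + 2069902295693 = 641528423679361, q_11 = 14·7581268922077 + 343563805780 = 106481328714858 → 641528423679361/106481328714858
APPEND 29: p_12 = 29·641528423679361 + 45675608670262 = 18649999895371731, q_12 = 29·106481328714858 + 7581268922077 = 3095539801652959 → 18649999895371731/3095539801652959
APPEND 43: p_13 = 43·18649999895371731 + 641528423679361 = 802591523924663794, q_13 = 43·3095539801652959 + 106481328714858 = 133214692799792095 → 802591523924663794/133214692799792095
APPEND 4: p_14 = 4·802591523924663794 + 18649999895371731 = 3229016095594026907, q_14 = 4·133214692799792095 + 3095539801652959 = 535954311000821339 → 3229016095594026907/535954311000821339
APPEND 19: p_15 = 19·3229016095594026907 + 802591523924663794 = 62153897340211175027, q_15 = 19·535954311000821339 + 133214692799792095 = 10316346601815397536 → 62153897340211175027/10316346601815397536
APPEND 22: p_16 = 22·62153897340211175027 + 3229016095594026907 = 1370614757580239877501, q_16 = 22·10316346601815397536 + 535954311000821339 = 227495579550939567131 → 1370614757580239877501/227495579550939567131

6/1
729/121
253409/42061
8628540/1432171
137758165016/22865194917
2069902295693/343563805780
641528423679361/106481328714858
18649999895371731/3095539801652959
802591523924663794/133214692799792095
3229016095594026907/535954311000821339
62153897340211175027/10316346601815397536
1370614757580239877501/227495579550939567131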